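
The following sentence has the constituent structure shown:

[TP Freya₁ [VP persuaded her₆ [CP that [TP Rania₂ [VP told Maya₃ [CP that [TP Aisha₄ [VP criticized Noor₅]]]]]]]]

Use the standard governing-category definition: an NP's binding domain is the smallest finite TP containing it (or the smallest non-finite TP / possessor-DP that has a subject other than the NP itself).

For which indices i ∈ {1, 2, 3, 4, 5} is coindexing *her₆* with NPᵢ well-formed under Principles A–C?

none

*her* is a pronoun, so Principle B applies: it must be free in its binding domain.
Binding domain of *her₆*: the matrix TP, whose subject is Freya₁.
*Freya₁* c-commands the pronoun within its binding domain → coindexation would violate Principle B.
*Rania₂*: the pronoun c-commands this R-expression → coindexation would violate Principle C on *Rania₂*.
*Maya₃*: the pronoun c-commands this R-expression → coindexation would violate Principle C on *Maya₃*.
*Aisha₄*: the pronoun c-commands this R-expression → coindexation would violate Principle C on *Aisha₄*.
*Noor₅*: the pronoun c-commands this R-expression → coindexation would violate Principle C on *Noor₅*.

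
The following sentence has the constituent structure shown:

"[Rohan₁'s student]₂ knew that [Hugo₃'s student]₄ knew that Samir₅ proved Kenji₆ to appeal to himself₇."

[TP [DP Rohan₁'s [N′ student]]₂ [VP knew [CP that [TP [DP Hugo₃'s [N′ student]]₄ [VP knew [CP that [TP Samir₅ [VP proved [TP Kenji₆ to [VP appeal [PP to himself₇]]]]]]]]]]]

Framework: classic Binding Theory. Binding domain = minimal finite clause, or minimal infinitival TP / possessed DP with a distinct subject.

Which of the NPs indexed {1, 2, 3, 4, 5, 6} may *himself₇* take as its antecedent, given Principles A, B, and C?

*himself* is an anaphor, so Principle A applies: it must be bound in its binding domain.
Binding domain of *himself₇*: the embedded TP, whose subject is Kenji₆.
*Rohan₁* does not c-command the anaphor → cannot bind it.
*[Rohan₁'s student]₂* c-commands the anaphor but is outside its binding domain → cannot satisfy Principle A.
*Hugo₃* does not c-command the anaphor → cannot bind it.
*[Hugo₃'s student]₄* c-commands the anaphor but is outside its binding domain → cannot satisfy Principle A.
*Samir₅* c-commands the anaphor but is outside its binding domain → cannot satisfy Principle A.
*Kenji₆* c-commands the anaphor within its binding domain → licit binder.

{6}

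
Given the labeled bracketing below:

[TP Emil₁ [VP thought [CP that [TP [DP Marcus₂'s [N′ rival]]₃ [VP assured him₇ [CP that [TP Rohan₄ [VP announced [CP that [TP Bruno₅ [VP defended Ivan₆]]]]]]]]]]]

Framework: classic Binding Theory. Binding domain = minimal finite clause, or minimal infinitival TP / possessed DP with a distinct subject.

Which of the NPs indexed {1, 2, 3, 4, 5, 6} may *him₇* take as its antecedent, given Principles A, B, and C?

{1, 2}

*him* is a pronoun, so Principle B applies: it must be free in its binding domain.
Binding domain of *him₇*: the embedded TP, whose subject is [Marcus₂'s rival]₃.
*Emil₁* c-commands the pronoun but from outside its binding domain, and is not c-commanded by it → coindexation permitted.
*Marcus₂* and the pronoun do not c-command one another → neither Principle B nor Principle C is at stake; coindexation permitted.
*[Marcus₂'s rival]₃* c-commands the pronoun within its binding domain → coindexation would violate Principle B.
*Rohan₄*: the pronoun c-commands this R-expression → coindexation would violate Principle C on *Rohan₄*.
*Bruno₅*: the pronoun c-commands this R-expression → coindexation would violate Principle C on *Bruno₅*.
*Ivan₆*: the pronoun c-commands this R-expression → coindexation would violate Principle C on *Ivan₆*.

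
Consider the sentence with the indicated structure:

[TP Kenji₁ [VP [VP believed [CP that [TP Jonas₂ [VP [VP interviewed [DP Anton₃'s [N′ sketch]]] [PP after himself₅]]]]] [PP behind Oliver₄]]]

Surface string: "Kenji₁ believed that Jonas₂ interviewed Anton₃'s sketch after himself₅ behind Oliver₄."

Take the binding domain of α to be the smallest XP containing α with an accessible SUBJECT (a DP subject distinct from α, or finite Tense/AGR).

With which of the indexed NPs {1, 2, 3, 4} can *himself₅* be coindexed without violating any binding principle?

*himself* is an anaphor, so Principle A applies: it must be bound in its binding domain.
Binding domain of *himself₅*: the embedded TP, whose subject is Jonas₂.
*Kenji₁* c-commands the anaphor but is outside its binding domain → cannot satisfy Principle A.
*Jonas₂* c-commands the anaphor within its binding domain → licit binder.
*Anton₃* does not c-command the anaphor → cannot bind it.
*Oliver₄* does not c-command the anaphor → cannot bind it.

{2}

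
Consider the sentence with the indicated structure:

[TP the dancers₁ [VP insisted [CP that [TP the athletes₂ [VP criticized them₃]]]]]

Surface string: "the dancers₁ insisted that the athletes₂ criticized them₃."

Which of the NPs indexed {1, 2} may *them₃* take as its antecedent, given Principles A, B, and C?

*them* is a pronoun, so Principle B applies: it must be free in its binding domain.
Binding domain of *them₃*: the embedded TP, whose subject is the athletes₂.
*the dancers₁* c-commands the pronoun but from outside its binding domain, and is not c-commanded by it → coindexation permitted.
*the athletes₂* c-commands the pronoun within its binding domain → coindexation would violate Principle B.

{1}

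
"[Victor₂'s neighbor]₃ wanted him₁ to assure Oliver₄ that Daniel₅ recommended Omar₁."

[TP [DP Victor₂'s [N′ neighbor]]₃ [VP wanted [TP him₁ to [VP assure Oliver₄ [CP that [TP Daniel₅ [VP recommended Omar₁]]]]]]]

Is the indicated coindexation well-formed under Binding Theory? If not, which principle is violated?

The two coindexed NPs are *him₁* and *Omar₁*.
*Omar₁* is an R-expression. Principle C requires it to be free everywhere.
*him₁* c-commands it and carries the same index.
The R-expression is bound → Principle C violation.

Principle C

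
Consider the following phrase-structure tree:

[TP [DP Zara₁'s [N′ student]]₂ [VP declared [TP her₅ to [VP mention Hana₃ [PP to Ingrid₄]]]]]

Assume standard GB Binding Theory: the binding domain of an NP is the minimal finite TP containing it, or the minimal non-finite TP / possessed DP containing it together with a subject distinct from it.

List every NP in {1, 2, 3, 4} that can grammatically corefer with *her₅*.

{1}

*her* is a pronoun, so Principle B applies: it must be free in its binding domain.
Binding domain of *her₅*: the matrix TP, whose subject is [Zara₁'s student]₂.
*Zara₁* and the pronoun do not c-command one another → neither Principle B nor Principle C is at stake; coindexation permitted.
*[Zara₁'s student]₂* c-commands the pronoun within its binding domain → coindexation would violate Principle B.
*Hana₃*: the pronoun c-commands this R-expression → coindexation would violate Principle C on *Hana₃*.
*Ingrid₄*: the pronoun c-commands this R-expression → coindexation would violate Principle C on *Ingrid₄*.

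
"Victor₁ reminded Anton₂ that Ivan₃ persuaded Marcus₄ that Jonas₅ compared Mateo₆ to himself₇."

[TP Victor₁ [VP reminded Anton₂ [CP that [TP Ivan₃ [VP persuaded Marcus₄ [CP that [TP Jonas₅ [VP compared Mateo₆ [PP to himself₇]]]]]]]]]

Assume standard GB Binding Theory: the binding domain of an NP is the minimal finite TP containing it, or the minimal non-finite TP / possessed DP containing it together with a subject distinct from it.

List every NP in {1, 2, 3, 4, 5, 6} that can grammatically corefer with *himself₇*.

*himself* is an anaphor, so Principle A applies: it must be bound in its binding domain.
Binding domain of *himself₇*: the embedded TP, whose subject is Jonas₅.
*Victor₁* c-commands the anaphor but is outside its binding domain → cannot satisfy Principle A.
*Anton₂* c-commands the anaphor but is outside its binding domain → cannot satisfy Principle A.
*Ivan₃* c-commands the anaphor but is outside its binding domain → cannot satisfy Principle A.
*Marcus₄* c-commands the anaphor but is outside its binding domain → cannot satisfy Principle A.
*Jonas₅* c-commands the anaphor within its binding domain → licit binder.
*Mateo₆* c-commands the anaphor within its binding domain → licit binder.

{5, 6}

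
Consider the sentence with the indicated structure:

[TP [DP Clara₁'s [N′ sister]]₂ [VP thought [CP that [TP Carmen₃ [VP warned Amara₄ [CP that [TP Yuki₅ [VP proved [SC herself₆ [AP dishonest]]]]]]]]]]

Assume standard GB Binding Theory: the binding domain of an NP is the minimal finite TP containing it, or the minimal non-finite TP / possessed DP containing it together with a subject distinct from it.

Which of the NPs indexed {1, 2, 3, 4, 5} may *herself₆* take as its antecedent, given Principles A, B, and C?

{5}

*herself* is an anaphor, so Principle A applies: it must be bound in its binding domain.
Binding domain of *herself₆*: the embedded TP, whose subject is Yuki₅.
*Clara₁* does not c-command the anaphor → cannot bind it.
*[Clara₁'s sister]₂* c-commands the anaphor but is outside its binding domain → cannot satisfy Principle A.
*Carmen₃* c-commands the anaphor but is outside its binding domain → cannot satisfy Principle A.
*Amara₄* c-commands the anaphor but is outside its binding domain → cannot satisfy Principle A.
*Yuki₅* c-commands the anaphor within its binding domain → licit binder.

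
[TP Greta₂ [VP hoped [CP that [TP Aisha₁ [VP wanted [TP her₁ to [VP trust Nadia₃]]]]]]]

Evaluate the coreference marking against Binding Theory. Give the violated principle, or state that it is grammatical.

Principle B

The two coindexed NPs are *Aisha₁* and *her₁*.
*her₁* is a pronoun. Its binding domain is the embedded TP, whose subject is Aisha₁.
*Aisha₁* c-commands it within that domain and carries the same index.
The pronoun is locally bound → Principle B violation.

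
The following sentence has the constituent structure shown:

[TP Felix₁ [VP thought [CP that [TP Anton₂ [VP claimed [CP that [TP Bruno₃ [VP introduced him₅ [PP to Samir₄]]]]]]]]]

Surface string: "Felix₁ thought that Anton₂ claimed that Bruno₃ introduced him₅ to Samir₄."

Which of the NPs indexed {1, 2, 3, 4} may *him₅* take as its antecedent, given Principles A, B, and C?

{1, 2}

*him* is a pronoun, so Principle B applies: it must be free in its binding domain.
Binding domain of *him₅*: the embedded TP, whose subject is Bruno₃.
*Felix₁* c-commands the pronoun but from outside its binding domain, and is not c-commanded by it → coindexation permitted.
*Anton₂* c-commands the pronoun but from outside its binding domain, and is not c-commanded by it → coindexation permitted.
*Bruno₃* c-commands the pronoun within its binding domain → coindexation would violate Principle B.
*Samir₄*: the pronoun c-commands this R-expression → coindexation would violate Principle C on *Samir₄*.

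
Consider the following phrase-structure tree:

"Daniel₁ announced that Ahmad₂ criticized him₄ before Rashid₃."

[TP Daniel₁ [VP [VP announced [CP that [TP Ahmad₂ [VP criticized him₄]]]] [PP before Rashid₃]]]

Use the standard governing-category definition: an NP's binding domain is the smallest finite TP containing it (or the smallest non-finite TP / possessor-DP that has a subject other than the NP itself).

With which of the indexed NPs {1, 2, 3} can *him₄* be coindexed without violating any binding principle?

*him* is a pronoun, so Principle B applies: it must be free in its binding domain.
Binding domain of *him₄*: the embedded TP, whose subject is Ahmad₂.
*Daniel₁* c-commands the pronoun but from outside its binding domain, and is not c-commanded by it → coindexation permitted.
*Ahmad₂* c-commands the pronoun within its binding domain → coindexation would violate Principle B.
*Rashid₃* and the pronoun do not c-command one another → neither Principle B nor Principle C is at stake; coindexation permitted.

{1, 3}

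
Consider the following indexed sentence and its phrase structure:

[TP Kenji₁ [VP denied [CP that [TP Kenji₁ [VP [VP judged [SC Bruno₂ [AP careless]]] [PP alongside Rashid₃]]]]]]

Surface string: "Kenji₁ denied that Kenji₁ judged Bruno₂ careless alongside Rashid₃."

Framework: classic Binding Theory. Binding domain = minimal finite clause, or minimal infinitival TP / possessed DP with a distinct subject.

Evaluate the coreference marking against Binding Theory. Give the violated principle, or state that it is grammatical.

The two coindexed NPs are *Kenji₁* (the lower occurrence) and *Kenji₁* (the higher occurrence).
*Kenji₁* (the lower occurrence) is an R-expression. Principle C requires it to be free everywhere.
*Kenji₁* (the higher occurrence) c-commands it and carries the same index.
The R-expression is bound → Principle C violation.

Principle C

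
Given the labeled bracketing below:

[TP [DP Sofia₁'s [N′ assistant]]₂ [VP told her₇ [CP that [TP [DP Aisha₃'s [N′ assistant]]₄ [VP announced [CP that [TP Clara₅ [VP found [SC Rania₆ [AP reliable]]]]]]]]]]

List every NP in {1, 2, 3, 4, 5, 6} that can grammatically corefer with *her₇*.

{1}

*her* is a pronoun, so Principle B applies: it must be free in its binding domain.
Binding domain of *her₇*: the matrix TP, whose subject is [Sofia₁'s assistant]₂.
*Sofia₁* and the pronoun do not c-command one another → neither Principle B nor Principle C is at stake; coindexation permitted.
*[Sofia₁'s assistant]₂* c-commands the pronoun within its binding domain → coindexation would violate Principle B.
*Aisha₃*: the pronoun c-commands this R-expression → coindexation would violate Principle C on *Aisha₃*.
*[Aisha₃'s assistant]₄*: the pronoun c-commands this R-expression → coindexation would violate Principle C on *[Aisha₃'s assistant]₄*.
*Clara₅*: the pronoun c-commands this R-expression → coindexation would violate Principle C on *Clara₅*.
*Rania₆*: the pronoun c-commands this R-expression → coindexation would violate Principle C on *Rania₆*.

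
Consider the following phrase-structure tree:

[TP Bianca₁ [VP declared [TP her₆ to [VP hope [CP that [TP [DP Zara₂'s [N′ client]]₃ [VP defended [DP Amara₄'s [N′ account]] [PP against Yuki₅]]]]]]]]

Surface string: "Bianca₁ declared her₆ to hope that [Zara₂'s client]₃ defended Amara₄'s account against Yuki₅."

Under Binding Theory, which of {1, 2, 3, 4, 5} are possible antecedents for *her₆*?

none

*her* is a pronoun, so Principle B applies: it must be free in its binding domain.
Binding domain of *her₆*: the matrix TP, whose subject is Bianca₁.
*Bianca₁* c-commands the pronoun within its binding domain → coindexation would violate Principle B.
*Zara₂*: the pronoun c-commands this R-expression → coindexation would violate Principle C on *Zara₂*.
*[Zara₂'s client]₃*: the pronoun c-commands this R-expression → coindexation would violate Principle C on *[Zara₂'s client]₃*.
*Amara₄*: the pronoun c-commands this R-expression → coindexation would violate Principle C on *Amara₄*.
*Yuki₅*: the pronoun c-commands this R-expression → coindexation would violate Principle C on *Yuki₅*.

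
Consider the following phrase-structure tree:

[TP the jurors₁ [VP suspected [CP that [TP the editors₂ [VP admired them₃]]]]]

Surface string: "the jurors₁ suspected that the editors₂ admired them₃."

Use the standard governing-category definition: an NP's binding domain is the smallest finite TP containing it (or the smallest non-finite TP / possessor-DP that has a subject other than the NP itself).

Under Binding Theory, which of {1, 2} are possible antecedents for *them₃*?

{1}

*them* is a pronoun, so Principle B applies: it must be free in its binding domain.
Binding domain of *them₃*: the embedded TP, whose subject is the editors₂.
*the jurors₁* c-commands the pronoun but from outside its binding domain, and is not c-commanded by it → coindexation permitted.
*the editors₂* c-commands the pronoun within its binding domain → coindexation would violate Principle B.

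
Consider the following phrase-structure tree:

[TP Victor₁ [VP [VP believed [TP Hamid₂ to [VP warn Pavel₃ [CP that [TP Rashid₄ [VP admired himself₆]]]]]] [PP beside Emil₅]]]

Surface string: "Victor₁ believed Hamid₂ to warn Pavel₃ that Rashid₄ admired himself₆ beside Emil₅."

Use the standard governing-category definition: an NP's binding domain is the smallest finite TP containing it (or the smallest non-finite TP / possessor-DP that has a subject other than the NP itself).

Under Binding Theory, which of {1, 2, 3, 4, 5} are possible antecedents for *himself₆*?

{4}

*himself* is an anaphor, so Principle A applies: it must be bound in its binding domain.
Binding domain of *himself₆*: the embedded TP, whose subject is Rashid₄.
*Victor₁* c-commands the anaphor but is outside its binding domain → cannot satisfy Principle A.
*Hamid₂* c-commands the anaphor but is outside its binding domain → cannot satisfy Principle A.
*Pavel₃* c-commands the anaphor but is outside its binding domain → cannot satisfy Principle A.
*Rashid₄* c-commands the anaphor within its binding domain → licit binder.
*Emil₅* does not c-command the anaphor → cannot bind it.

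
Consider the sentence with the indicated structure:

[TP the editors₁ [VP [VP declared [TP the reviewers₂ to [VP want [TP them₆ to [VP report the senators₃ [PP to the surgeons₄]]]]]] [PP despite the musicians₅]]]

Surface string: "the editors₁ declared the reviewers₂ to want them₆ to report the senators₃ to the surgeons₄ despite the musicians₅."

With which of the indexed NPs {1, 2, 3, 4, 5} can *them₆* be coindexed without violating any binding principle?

{1, 5}

*them* is a pronoun, so Principle B applies: it must be free in its binding domain.
Binding domain of *them₆*: the embedded TP, whose subject is the reviewers₂.
*the editors₁* c-commands the pronoun but from outside its binding domain, and is not c-commanded by it → coindexation permitted.
*the reviewers₂* c-commands the pronoun within its binding domain → coindexation would violate Principle B.
*the senators₃*: the pronoun c-commands this R-expression → coindexation would violate Principle C on *the senators₃*.
*the surgeons₄*: the pronoun c-commands this R-expression → coindexation would violate Principle C on *the surgeons₄*.
*the musicians₅* and the pronoun do not c-command one another → neither Principle B nor Principle C is at stake; coindexation permitted.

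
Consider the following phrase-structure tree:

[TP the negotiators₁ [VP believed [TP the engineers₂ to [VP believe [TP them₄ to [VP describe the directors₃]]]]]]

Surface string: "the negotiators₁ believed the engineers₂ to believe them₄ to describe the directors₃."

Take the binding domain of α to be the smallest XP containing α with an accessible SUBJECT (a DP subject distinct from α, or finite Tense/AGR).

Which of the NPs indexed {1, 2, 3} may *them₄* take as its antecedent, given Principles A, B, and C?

*them* is a pronoun, so Principle B applies: it must be free in its binding domain.
Binding domain of *them₄*: the embedded TP, whose subject is the engineers₂.
*the negotiators₁* c-commands the pronoun but from outside its binding domain, and is not c-commanded by it → coindexation permitted.
*the engineers₂* c-commands the pronoun within its binding domain → coindexation would violate Principle B.
*the directors₃*: the pronoun c-commands this R-expression → coindexation would violate Principle C on *the directors₃*.

{1}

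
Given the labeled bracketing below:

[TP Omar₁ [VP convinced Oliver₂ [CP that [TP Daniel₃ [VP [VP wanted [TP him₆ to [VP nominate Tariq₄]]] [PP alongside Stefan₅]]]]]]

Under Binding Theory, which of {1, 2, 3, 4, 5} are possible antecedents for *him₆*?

{1, 2, 5}

*him* is a pronoun, so Principle B applies: it must be free in its binding domain.
Binding domain of *him₆*: the embedded TP, whose subject is Daniel₃.
*Omar₁* c-commands the pronoun but from outside its binding domain, and is not c-commanded by it → coindexation permitted.
*Oliver₂* c-commands the pronoun but from outside its binding domain, and is not c-commanded by it → coindexation permitted.
*Daniel₃* c-commands the pronoun within its binding domain → coindexation would violate Principle B.
*Tariq₄*: the pronoun c-commands this R-expression → coindexation would violate Principle C on *Tariq₄*.
*Stefan₅* and the pronoun do not c-command one another → neither Principle B nor Principle C is at stake; coindexation permitted.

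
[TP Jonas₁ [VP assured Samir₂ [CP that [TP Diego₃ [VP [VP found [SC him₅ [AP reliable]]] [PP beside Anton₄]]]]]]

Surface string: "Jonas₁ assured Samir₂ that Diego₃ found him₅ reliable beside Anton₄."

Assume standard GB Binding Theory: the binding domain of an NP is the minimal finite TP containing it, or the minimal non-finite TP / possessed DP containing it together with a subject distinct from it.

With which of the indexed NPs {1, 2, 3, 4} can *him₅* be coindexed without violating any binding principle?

{1, 2, 4}

*him* is a pronoun, so Principle B applies: it must be free in its binding domain.
Binding domain of *him₅*: the embedded TP, whose subject is Diego₃.
*Jonas₁* c-commands the pronoun but from outside its binding domain, and is not c-commanded by it → coindexation permitted.
*Samir₂* c-commands the pronoun but from outside its binding domain, and is not c-commanded by it → coindexation permitted.
*Diego₃* c-commands the pronoun within its binding domain → coindexation would violate Principle B.
*Anton₄* and the pronoun do not c-command one another → neither Principle B nor Principle C is at stake; coindexation permitted.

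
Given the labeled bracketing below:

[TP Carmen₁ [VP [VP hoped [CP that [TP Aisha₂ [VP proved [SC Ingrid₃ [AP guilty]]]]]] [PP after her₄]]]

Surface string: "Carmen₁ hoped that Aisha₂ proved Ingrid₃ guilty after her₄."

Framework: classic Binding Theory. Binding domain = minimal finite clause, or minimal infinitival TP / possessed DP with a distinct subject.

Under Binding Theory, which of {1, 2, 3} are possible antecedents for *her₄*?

*her* is a pronoun, so Principle B applies: it must be free in its binding domain.
Binding domain of *her₄*: the matrix TP, whose subject is Carmen₁.
*Carmen₁* c-commands the pronoun within its binding domain → coindexation would violate Principle B.
*Aisha₂* and the pronoun do not c-command one another → neither Principle B nor Principle C is at stake; coindexation permitted.
*Ingrid₃* and the pronoun do not c-command one another → neither Principle B nor Principle C is at stake; coindexation permitted.

{2, 3}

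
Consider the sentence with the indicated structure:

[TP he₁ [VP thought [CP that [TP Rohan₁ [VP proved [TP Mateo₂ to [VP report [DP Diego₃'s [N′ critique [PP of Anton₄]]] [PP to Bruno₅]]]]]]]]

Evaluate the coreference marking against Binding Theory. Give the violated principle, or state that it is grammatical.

The two coindexed NPs are *he₁* and *Rohan₁*.
*Rohan₁* is an R-expression. Principle C requires it to be free everywhere.
*he₁* c-commands it and carries the same index.
The R-expression is bound → Principle C violation.

Principle C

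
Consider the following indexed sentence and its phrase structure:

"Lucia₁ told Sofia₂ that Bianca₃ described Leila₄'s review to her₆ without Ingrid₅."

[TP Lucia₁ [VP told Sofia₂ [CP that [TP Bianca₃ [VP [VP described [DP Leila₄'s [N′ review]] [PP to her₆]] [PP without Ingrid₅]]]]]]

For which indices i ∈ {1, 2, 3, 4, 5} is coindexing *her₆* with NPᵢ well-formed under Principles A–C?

{1, 2, 4, 5}

*her* is a pronoun, so Principle B applies: it must be free in its binding domain.
Binding domain of *her₆*: the embedded TP, whose subject is Bianca₃.
*Lucia₁* c-commands the pronoun but from outside its binding domain, and is not c-commanded by it → coindexation permitted.
*Sofia₂* c-commands the pronoun but from outside its binding domain, and is not c-commanded by it → coindexation permitted.
*Bianca₃* c-commands the pronoun within its binding domain → coindexation would violate Principle B.
*Leila₄* and the pronoun do not c-command one another → neither Principle B nor Principle C is at stake; coindexation permitted.
*Ingrid₅* and the pronoun do not c-command one another → neither Principle B nor Principle C is at stake; coindexation permitted.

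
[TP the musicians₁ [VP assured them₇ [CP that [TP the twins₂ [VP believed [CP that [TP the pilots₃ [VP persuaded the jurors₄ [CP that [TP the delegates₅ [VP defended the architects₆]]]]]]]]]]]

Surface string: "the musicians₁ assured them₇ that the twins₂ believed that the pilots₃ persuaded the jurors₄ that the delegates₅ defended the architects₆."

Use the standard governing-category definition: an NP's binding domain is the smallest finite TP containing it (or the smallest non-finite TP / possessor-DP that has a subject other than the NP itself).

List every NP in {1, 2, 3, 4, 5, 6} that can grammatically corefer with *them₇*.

none

*them* is a pronoun, so Principle B applies: it must be free in its binding domain.
Binding domain of *them₇*: the matrix TP, whose subject is the musicians₁.
*the musicians₁* c-commands the pronoun within its binding domain → coindexation would violate Principle B.
*the twins₂*: the pronoun c-commands this R-expression → coindexation would violate Principle C on *the twins₂*.
*the pilots₃*: the pronoun c-commands this R-expression → coindexation would violate Principle C on *the pilots₃*.
*the jurors₄*: the pronoun c-commands this R-expression → coindexation would violate Principle C on *the jurors₄*.
*the delegates₅*: the pronoun c-commands this R-expression → coindexation would violate Principle C on *the delegates₅*.
*the architects₆*: the pronoun c-commands this R-expression → coindexation would violate Principle C on *the architects₆*.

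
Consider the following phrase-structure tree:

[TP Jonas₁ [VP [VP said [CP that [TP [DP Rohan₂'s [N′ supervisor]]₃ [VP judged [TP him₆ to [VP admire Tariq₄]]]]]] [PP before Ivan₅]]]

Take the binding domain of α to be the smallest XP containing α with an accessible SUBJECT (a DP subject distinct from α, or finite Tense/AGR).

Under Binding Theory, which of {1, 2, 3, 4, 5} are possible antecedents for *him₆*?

{1, 2, 5}

*him* is a pronoun, so Principle B applies: it must be free in its binding domain.
Binding domain of *him₆*: the embedded TP, whose subject is [Rohan₂'s supervisor]₃.
*Jonas₁* c-commands the pronoun but from outside its binding domain, and is not c-commanded by it → coindexation permitted.
*Rohan₂* and the pronoun do not c-command one another → neither Principle B nor Principle C is at stake; coindexation permitted.
*[Rohan₂'s supervisor]₃* c-commands the pronoun within its binding domain → coindexation would violate Principle B.
*Tariq₄*: the pronoun c-commands this R-expression → coindexation would violate Principle C on *Tariq₄*.
*Ivan₅* and the pronoun do not c-command one another → neither Principle B nor Principle C is at stake; coindexation permitted.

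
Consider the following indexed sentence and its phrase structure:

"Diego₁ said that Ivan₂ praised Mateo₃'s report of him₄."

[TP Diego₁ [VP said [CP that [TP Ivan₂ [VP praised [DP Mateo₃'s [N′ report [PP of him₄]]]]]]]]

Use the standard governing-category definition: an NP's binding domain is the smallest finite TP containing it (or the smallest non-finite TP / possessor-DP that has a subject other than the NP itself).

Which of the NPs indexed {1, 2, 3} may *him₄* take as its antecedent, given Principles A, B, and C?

{1, 2}

*him* is a pronoun, so Principle B applies: it must be free in its binding domain.
Binding domain of *him₄*: the possessed DP, whose subject is Mateo₃.
*Diego₁* c-commands the pronoun but from outside its binding domain, and is not c-commanded by it → coindexation permitted.
*Ivan₂* c-commands the pronoun but from outside its binding domain, and is not c-commanded by it → coindexation permitted.
*Mateo₃* c-commands the pronoun within its binding domain → coindexation would violate Principle B.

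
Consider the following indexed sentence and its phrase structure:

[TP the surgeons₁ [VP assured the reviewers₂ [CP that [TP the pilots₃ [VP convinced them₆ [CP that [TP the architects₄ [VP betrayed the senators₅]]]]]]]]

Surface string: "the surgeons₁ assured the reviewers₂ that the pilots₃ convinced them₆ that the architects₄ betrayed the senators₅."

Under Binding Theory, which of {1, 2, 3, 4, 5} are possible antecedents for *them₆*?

*them* is a pronoun, so Principle B applies: it must be free in its binding domain.
Binding domain of *them₆*: the embedded TP, whose subject is the pilots₃.
*the surgeons₁* c-commands the pronoun but from outside its binding domain, and is not c-commanded by it → coindexation permitted.
*the reviewers₂* c-commands the pronoun but from outside its binding domain, and is not c-commanded by it → coindexation permitted.
*the pilots₃* c-commands the pronoun within its binding domain → coindexation would violate Principle B.
*the architects₄*: the pronoun c-commands this R-expression → coindexation would violate Principle C on *the architects₄*.
*the senators₅*: the pronoun c-commands this R-expression → coindexation would violate Principle C on *the senators₅*.

{1, 2}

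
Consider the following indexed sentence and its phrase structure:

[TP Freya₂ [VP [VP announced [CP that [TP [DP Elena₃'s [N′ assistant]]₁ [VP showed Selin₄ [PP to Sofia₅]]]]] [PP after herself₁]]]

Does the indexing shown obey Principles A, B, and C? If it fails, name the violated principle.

The two coindexed NPs are *[Elena₃'s assistant]₁* and *herself₁*.
*herself₁* is an anaphor. Principle A requires it to be bound within its binding domain — the matrix TP, whose subject is Freya₂.
Within that domain it is c-commanded by *Freya₂*, which does not share its index.
*[Elena₃'s assistant]₁* does not c-command the anaphor at all.
The anaphor is unbound in its domain → Principle A violation.

Principle A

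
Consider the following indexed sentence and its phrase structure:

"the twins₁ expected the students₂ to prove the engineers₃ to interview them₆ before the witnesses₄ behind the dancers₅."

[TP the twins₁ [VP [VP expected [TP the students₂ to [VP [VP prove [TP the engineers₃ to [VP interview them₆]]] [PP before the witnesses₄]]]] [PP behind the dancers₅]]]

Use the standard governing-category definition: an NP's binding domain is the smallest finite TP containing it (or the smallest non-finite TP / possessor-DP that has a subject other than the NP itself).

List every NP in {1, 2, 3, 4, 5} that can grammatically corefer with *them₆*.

{1, 2, 4, 5}

*them* is a pronoun, so Principle B applies: it must be free in its binding domain.
Binding domain of *them₆*: the embedded TP, whose subject is the engineers₃.
*the twins₁* c-commands the pronoun but from outside its binding domain, and is not c-commanded by it → coindexation permitted.
*the students₂* c-commands the pronoun but from outside its binding domain, and is not c-commanded by it → coindexation permitted.
*the engineers₃* c-commands the pronoun within its binding domain → coindexation would violate Principle B.
*the witnesses₄* and the pronoun do not c-command one another → neither Principle B nor Principle C is at stake; coindexation permitted.
*the dancers₅* and the pronoun do not c-command one another → neither Principle B nor Principle C is at stake; coindexation permitted.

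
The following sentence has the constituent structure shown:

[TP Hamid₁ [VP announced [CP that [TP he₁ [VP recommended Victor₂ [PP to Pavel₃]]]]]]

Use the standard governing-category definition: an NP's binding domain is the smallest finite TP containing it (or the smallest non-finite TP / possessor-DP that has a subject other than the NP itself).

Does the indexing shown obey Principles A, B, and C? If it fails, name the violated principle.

grammatical

The two coindexed NPs are *Hamid₁* and *he₁*.
*he₁* is a pronoun; nothing c-commands it within its binding domain (the embedded TP.), so Principle B holds trivially.
*Hamid₁* is an R-expression; *he₁* does not c-command it, and no other NP shares its index, so Principle C is satisfied.
All principles are respected.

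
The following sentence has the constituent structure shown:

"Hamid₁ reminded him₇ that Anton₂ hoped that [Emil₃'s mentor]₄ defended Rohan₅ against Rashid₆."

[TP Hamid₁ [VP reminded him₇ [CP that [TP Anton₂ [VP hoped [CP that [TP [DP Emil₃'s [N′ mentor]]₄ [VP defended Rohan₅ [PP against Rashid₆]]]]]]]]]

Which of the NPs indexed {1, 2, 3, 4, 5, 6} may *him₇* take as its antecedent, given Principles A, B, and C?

*him* is a pronoun, so Principle B applies: it must be free in its binding domain.
Binding domain of *him₇*: the matrix TP, whose subject is Hamid₁.
*Hamid₁* c-commands the pronoun within its binding domain → coindexation would violate Principle B.
*Anton₂*: the pronoun c-commands this R-expression → coindexation would violate Principle C on *Anton₂*.
*Emil₃*: the pronoun c-commands this R-expression → coindexation would violate Principle C on *Emil₃*.
*[Emil₃'s mentor]₄*: the pronoun c-commands this R-expression → coindexation would violate Principle C on *[Emil₃'s mentor]₄*.
*Rohan₅*: the pronoun c-commands this R-expression → coindexation would violate Principle C on *Rohan₅*.
*Rashid₆*: the pronoun c-commands this R-expression → coindexation would violate Principle C on *Rashid₆*.

none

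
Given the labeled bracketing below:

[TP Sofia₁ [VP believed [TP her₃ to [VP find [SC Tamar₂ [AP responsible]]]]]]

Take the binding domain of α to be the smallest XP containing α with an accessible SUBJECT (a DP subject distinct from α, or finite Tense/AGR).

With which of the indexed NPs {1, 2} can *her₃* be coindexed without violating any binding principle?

none

*her* is a pronoun, so Principle B applies: it must be free in its binding domain.
Binding domain of *her₃*: the matrix TP, whose subject is Sofia₁.
*Sofia₁* c-commands the pronoun within its binding domain → coindexation would violate Principle B.
*Tamar₂*: the pronoun c-commands this R-expression → coindexation would violate Principle C on *Tamar₂*.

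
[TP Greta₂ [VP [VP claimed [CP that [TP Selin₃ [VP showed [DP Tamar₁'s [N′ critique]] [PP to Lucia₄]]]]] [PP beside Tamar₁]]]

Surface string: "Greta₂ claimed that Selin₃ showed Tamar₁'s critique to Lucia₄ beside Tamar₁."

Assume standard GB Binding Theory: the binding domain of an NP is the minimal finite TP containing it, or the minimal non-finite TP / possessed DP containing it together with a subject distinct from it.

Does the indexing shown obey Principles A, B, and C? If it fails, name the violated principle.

The two coindexed NPs are *Tamar₁* and *Tamar₁*.
*Tamar₁* is an R-expression; no coindexed NP c-commands it, so Principle C holds.
*Tamar₁* is an R-expression; *Tamar₁* does not c-command it, and no other NP shares its index, so Principle C is satisfied.
All principles are respected.

grammatical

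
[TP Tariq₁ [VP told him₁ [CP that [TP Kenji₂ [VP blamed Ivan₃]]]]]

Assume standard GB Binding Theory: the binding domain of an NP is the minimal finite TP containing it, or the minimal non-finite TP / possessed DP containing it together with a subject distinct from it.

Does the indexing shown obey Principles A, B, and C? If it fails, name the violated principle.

Principle B

The two coindexed NPs are *Tariq₁* and *him₁*.
*him₁* is a pronoun. Its binding domain is the matrix TP, whose subject is Tariq₁.
*Tariq₁* c-commands it within that domain and carries the same index.
The pronoun is locally bound → Principle B violation.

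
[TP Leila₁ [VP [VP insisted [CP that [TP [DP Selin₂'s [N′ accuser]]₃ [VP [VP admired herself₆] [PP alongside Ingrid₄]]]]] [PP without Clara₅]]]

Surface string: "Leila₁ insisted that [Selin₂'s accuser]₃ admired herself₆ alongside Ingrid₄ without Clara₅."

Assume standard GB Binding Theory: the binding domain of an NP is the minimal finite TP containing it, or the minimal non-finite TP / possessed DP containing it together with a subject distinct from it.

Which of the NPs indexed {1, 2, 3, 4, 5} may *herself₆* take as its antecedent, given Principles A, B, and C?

*herself* is an anaphor, so Principle A applies: it must be bound in its binding domain.
Binding domain of *herself₆*: the embedded TP, whose subject is [Selin₂'s accuser]₃.
*Leila₁* c-commands the anaphor but is outside its binding domain → cannot satisfy Principle A.
*Selin₂* does not c-command the anaphor → cannot bind it.
*[Selin₂'s accuser]₃* c-commands the anaphor within its binding domain → licit binder.
*Ingrid₄* does not c-command the anaphor → cannot bind it.
*Clara₅* does not c-command the anaphor → cannot bind it.

{3}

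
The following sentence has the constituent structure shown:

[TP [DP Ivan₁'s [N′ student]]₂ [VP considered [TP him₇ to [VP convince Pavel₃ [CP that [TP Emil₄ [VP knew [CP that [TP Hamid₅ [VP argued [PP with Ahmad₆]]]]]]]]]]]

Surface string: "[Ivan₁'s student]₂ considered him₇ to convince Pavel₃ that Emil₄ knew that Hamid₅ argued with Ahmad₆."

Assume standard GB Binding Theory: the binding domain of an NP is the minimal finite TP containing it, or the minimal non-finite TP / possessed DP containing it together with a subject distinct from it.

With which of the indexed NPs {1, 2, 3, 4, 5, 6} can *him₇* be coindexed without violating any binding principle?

{1}

*him* is a pronoun, so Principle B applies: it must be free in its binding domain.
Binding domain of *him₇*: the matrix TP, whose subject is [Ivan₁'s student]₂.
*Ivan₁* and the pronoun do not c-command one another → neither Principle B nor Principle C is at stake; coindexation permitted.
*[Ivan₁'s student]₂* c-commands the pronoun within its binding domain → coindexation would violate Principle B.
*Pavel₃*: the pronoun c-commands this R-expression → coindexation would violate Principle C on *Pavel₃*.
*Emil₄*: the pronoun c-commands this R-expression → coindexation would violate Principle C on *Emil₄*.
*Hamid₅*: the pronoun c-commands this R-expression → coindexation would violate Principle C on *Hamid₅*.
*Ahmad₆*: the pronoun c-commands this R-expression → coindexation would violate Principle C on *Ahmad₆*.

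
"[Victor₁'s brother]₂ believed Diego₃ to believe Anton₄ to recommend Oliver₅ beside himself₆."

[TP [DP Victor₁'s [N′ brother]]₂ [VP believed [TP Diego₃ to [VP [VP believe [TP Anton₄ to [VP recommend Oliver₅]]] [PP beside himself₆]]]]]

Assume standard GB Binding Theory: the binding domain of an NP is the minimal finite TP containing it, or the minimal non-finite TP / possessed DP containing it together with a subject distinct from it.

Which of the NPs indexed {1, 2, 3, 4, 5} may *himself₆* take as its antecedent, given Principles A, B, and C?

*himself* is an anaphor, so Principle A applies: it must be bound in its binding domain.
Binding domain of *himself₆*: the embedded TP, whose subject is Diego₃.
*Victor₁* does not c-command the anaphor → cannot bind it.
*[Victor₁'s brother]₂* c-commands the anaphor but is outside its binding domain → cannot satisfy Principle A.
*Diego₃* c-commands the anaphor within its binding domain → licit binder.
*Anton₄* does not c-command the anaphor → cannot bind it.
*Oliver₅* does not c-command the anaphor → cannot bind it.

{3}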